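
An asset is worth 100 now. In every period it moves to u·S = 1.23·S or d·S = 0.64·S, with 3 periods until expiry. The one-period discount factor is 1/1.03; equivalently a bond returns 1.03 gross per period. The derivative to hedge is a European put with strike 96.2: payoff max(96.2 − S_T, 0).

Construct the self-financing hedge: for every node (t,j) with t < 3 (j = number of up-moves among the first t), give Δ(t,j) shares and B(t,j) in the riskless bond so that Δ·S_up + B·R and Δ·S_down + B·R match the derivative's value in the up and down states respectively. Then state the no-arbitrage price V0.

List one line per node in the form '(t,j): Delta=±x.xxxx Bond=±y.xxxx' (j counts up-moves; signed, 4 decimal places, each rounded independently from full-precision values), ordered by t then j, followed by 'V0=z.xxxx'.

No-arbitrage ⇒ martingale measure with p* = (R−d)/(u−d) = 0.6610.
Terminal values V(3,·): V(3,0)=69.9856, V(3,1)=45.8192, V(3,2)=0.0000, V(3,3)=0.0000
Node (2,0) S=40.9600: V=(p*·45.8192+(1−p*)·69.9856)/1.03=52.4381; Δ=(45.8192−69.9856)/(50.3808−26.2144)=-1.0000; B=V−Δ·S=93.3981
Node (2,1) S=78.7200: V=(p*·0.0000+(1−p*)·45.8192)/1.03=15.0795; Δ=(0.0000−45.8192)/(96.8256−50.3808)=-0.9865; B=V−Δ·S=92.7392
Node (2,2) S=151.2900: V=(p*·0.0000+(1−p*)·0.0000)/1.03=0.0000; Δ=(0.0000−0.0000)/(186.0867−96.8256)=0.0000; B=V−Δ·S=0.0000
Node (1,0) S=64.0000: V=(p*·15.0795+(1−p*)·52.4381)/1.03=26.9354; Δ=(15.0795−52.4381)/(78.7200−40.9600)=-0.9894; B=V−Δ·S=90.2549
Node (1,1) S=123.0000: V=(p*·0.0000+(1−p*)·15.0795)/1.03=4.9628; Δ=(0.0000−15.0795)/(151.2900−78.7200)=-0.2078; B=V−Δ·S=30.5214
Node (0,0) S=100.0000: V=(p*·4.9628+(1−p*)·26.9354)/1.03=12.0497; Δ=(4.9628−26.9354)/(123.0000−64.0000)=-0.3724; B=V−Δ·S=49.2913
Each (Δ,B) replicates both successor values, so the strategy is self-financing and V0 is arbitrage-free.

(0,0): Delta=-0.3724 Bond=49.2913
(1,0): Delta=-0.9894 Bond=90.2549
(1,1): Delta=-0.2078 Bond=30.5214
(2,0): Delta=-1.0000 Bond=93.3981
(2,1): Delta=-0.9865 Bond=92.7392
(2,2): Delta=0.0000 Bond=0.0000
V0=12.0497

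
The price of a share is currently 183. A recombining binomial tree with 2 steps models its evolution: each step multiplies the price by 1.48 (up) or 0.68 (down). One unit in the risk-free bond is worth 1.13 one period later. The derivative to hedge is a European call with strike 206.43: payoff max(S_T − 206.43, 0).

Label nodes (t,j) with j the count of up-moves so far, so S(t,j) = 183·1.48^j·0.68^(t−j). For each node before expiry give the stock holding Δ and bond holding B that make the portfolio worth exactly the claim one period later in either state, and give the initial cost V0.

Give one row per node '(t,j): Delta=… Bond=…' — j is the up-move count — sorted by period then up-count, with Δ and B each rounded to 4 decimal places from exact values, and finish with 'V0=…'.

The replicating-portfolio and risk-neutral prices coincide; use p* = (1.13−0.68)/(1.48−0.68) = 0.5625 for the latter.
Payoff layer (t=2): V(2,0)=0.0000, V(2,1)=0.0000, V(2,2)=194.4132
(1,0): S=124.4400. Δ = (V_up−V_dn)/(S_up−S_dn) = (0.0000−0.0000)/(184.1712−84.6192) = 0.0000. V = [p*·0.0000 + (1−p*)·0.0000]/1.13 = 0.0000. B = V − Δ·S = 0.0000.
(1,1): S=270.8400. Δ = (V_up−V_dn)/(S_up−S_dn) = (194.4132−0.0000)/(400.8432−184.1712) = 0.8973. V = [p*·194.4132 + (1−p*)·0.0000]/1.13 = 96.7765. B = V − Δ·S = -146.2400.
(0,0): S=183.0000. Δ = (V_up−V_dn)/(S_up−S_dn) = (96.7765−0.0000)/(270.8400−124.4400) = 0.6610. V = [p*·96.7765 + (1−p*)·0.0000]/1.13 = 48.1741. B = V − Δ·S = -72.7965.
Each (Δ,B) replicates both successor values, so the strategy is self-financing and V0 is arbitrage-free.

(0,0): Delta=0.6610 Bond=-72.7965
(1,0): Delta=0.0000 Bond=0.0000
(1,1): Delta=0.8973 Bond=-146.2400
V0=48.1741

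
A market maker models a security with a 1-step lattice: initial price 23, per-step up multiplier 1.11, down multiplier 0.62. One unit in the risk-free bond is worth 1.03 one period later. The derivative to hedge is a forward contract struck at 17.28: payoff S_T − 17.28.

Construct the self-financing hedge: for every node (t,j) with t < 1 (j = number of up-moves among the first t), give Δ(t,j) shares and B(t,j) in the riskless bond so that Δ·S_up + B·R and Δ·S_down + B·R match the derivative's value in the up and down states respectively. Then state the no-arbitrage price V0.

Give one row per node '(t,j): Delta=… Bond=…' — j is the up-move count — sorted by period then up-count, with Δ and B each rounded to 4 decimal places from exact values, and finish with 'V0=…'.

(0,0): Delta=1.0000 Bond=-16.7767
V0=6.2233

Since d<R<u, set p* = (R−d)/(u−d) = 0.8367; price each node as the discounted p*-expectation of its children.
Payoff layer (t=1): V(1,0)=-3.0200, V(1,1)=8.2500
Node (0,0) S=23.0000: V=(p*·8.2500+(1−p*)·-3.0200)/1.03=6.2233; Δ=(8.2500−-3.0200)/(25.5300−14.2600)=1.0000; B=V−Δ·S=-16.7767
Each (Δ,B) replicates both successor values, so the strategy is self-financing and V0 is arbitrage-free.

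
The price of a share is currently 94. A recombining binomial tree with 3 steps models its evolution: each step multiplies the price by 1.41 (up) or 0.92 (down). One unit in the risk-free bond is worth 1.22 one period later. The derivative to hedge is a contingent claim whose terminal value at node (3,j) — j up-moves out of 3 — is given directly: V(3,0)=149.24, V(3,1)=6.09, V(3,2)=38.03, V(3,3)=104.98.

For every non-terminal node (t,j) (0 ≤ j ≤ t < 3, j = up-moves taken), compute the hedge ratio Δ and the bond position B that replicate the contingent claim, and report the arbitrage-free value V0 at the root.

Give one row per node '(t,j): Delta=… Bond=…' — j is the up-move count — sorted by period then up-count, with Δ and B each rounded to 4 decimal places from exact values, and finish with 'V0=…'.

(0,0): Delta=0.2733 Bond=2.4256
(1,0): Delta=-0.6954 Bond=86.7367
(1,1): Delta=0.6736 Bond=-50.0998
(2,0): Delta=-3.6719 Bond=342.6323
(2,1): Delta=0.5346 Bond=-44.1631
(2,2): Delta=0.7311 Bond=-71.8623
V0=28.1179

No-arbitrage ⇒ martingale measure with p* = (R−d)/(u−d) = 0.6122.
Payoff layer (t=3): V(3,0)=149.2400, V(3,1)=6.0900, V(3,2)=38.0300, V(3,3)=104.9800
  t=2,j=0: stock 79.5616 → up 112.1819 (V=6.0900), down 73.1967 (V=149.2400). Price 50.4895; hedge Δ=-3.6719, bond B=342.6323.
  t=2,j=1: stock 121.9368 → up 171.9309 (V=38.0300), down 112.1819 (V=6.0900). Price 21.0206; hedge Δ=0.5346, bond B=-44.1631.
  t=2,j=2: stock 186.8814 → up 263.5028 (V=104.9800), down 171.9309 (V=38.0300). Price 64.7703; hedge Δ=0.7311, bond B=-71.8623.
  t=1,j=0: stock 86.4800 → up 121.9368 (V=21.0206), down 79.5616 (V=50.4895). Price 26.5961; hedge Δ=-0.6954, bond B=86.7367.
  t=1,j=1: stock 132.5400 → up 186.8814 (V=64.7703), down 121.9368 (V=21.0206). Price 39.1854; hedge Δ=0.6736, bond B=-50.0998.
  t=0,j=0: stock 94.0000 → up 132.5400 (V=39.1854), down 86.4800 (V=26.5961). Price 28.1179; hedge Δ=0.2733, bond B=2.4256.
The time-0 hedge costs 28.1179, which is the no-arbitrage price.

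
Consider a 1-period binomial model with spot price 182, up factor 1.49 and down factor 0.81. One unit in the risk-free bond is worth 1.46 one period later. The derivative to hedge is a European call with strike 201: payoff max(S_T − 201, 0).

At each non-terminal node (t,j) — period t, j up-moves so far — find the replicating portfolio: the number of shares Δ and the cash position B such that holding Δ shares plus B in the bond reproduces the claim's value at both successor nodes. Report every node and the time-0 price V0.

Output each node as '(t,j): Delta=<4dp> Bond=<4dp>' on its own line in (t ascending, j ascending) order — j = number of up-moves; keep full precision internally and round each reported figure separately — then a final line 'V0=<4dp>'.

(0,0): Delta=0.5671 Bond=-57.2581
V0=45.9478

Under the risk-neutral measure, an up-move has probability p* = (R−d)/(u−d) = 0.9559 and values discount at R = 1.46.
At expiry t=1: V(1,0)=0.0000, V(1,1)=70.1800
  t=0,j=0: stock 182.0000 → up 271.1800 (V=70.1800), down 147.4200 (V=0.0000). Price 45.9478; hedge Δ=0.5671, bond B=-57.2581.
The time-0 hedge costs 45.9478, which is the no-arbitrage price.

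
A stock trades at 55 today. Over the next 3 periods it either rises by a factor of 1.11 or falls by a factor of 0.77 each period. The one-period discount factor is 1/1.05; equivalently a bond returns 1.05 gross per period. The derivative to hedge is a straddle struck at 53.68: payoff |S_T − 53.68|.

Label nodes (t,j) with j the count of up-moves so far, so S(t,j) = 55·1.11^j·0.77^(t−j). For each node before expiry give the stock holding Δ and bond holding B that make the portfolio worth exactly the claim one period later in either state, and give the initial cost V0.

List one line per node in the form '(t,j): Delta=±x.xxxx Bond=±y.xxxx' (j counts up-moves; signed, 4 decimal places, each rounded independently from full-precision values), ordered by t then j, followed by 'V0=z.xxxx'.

(0,0): Delta=0.4171 Bond=-10.7865
(1,0): Delta=-1.0000 Bond=48.6893
(1,1): Delta=0.6278 Bond=-24.1862
(2,0): Delta=-1.0000 Bond=51.1238
(2,1): Delta=-1.0000 Bond=51.1238
(2,2): Delta=0.8697 Bond=-41.7926
V0=12.1553

Since d<R<u, set p* = (R−d)/(u−d) = 0.8235; price each node as the discounted p*-expectation of its children.
Terminal payoffs: V(3,0)=28.5707, V(3,1)=17.4835, V(3,2)=1.5006, V(3,3)=21.5397
  t=2,j=0: stock 32.6095 → up 36.1965 (V=17.4835), down 25.1093 (V=28.5707). Price 18.5143; hedge Δ=-1.0000, bond B=51.1238.
  t=2,j=1: stock 47.0085 → up 52.1794 (V=1.5006), down 36.1965 (V=17.4835). Price 4.1153; hedge Δ=-1.0000, bond B=51.1238.
  t=2,j=2: stock 67.7655 → up 75.2197 (V=21.5397), down 52.1794 (V=1.5006). Price 17.1461; hedge Δ=0.8697, bond B=-41.7926.
  t=1,j=0: stock 42.3500 → up 47.0085 (V=4.1153), down 32.6095 (V=18.5143). Price 6.3393; hedge Δ=-1.0000, bond B=48.6893.
  t=1,j=1: stock 61.0500 → up 67.7655 (V=17.1461), down 47.0085 (V=4.1153). Price 14.1396; hedge Δ=0.6278, bond B=-24.1862.
  t=0,j=0: stock 55.0000 → up 61.0500 (V=14.1396), down 42.3500 (V=6.3393). Price 12.1553; hedge Δ=0.4171, bond B=-10.7865.
Check: Δ(0,0)·S0 + B(0,0) = 12.1553 = V0.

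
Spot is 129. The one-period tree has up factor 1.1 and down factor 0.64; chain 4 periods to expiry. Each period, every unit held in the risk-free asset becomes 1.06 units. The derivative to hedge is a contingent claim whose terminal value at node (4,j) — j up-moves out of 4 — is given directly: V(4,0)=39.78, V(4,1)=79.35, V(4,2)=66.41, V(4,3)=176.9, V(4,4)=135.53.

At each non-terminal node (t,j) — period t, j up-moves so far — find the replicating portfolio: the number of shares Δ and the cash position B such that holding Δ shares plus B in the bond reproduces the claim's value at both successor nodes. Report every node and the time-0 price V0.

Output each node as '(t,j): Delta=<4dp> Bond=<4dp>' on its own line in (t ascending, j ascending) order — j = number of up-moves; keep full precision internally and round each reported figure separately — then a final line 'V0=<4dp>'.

(0,0): Delta=-0.1090 Bond=127.9050
(1,0): Delta=2.1174 Bond=-48.2335
(1,1): Delta=-0.2324 Bond=153.0853
(2,0): Delta=-0.3250 Bond=77.9279
(2,1): Delta=2.2528 Bond=-63.4185
(2,2): Delta=-0.3701 Bond=183.7646
(3,0): Delta=2.5438 Bond=-14.4094
(3,1): Delta=-0.4840 Bond=91.8429
(3,2): Delta=2.4044 Bond=-82.3728
(3,3): Delta=-0.5238 Bond=221.1870
V0=113.8461

Risk-neutral probability p* = (R−d)/(u−d) = (1.06−0.64)/(1.1−0.64) = 0.9130.
At expiry t=4: V(4,0)=39.7800, V(4,1)=79.3500, V(4,2)=66.4100, V(4,3)=176.9000, V(4,4)=135.5300
(3,0): S=33.8166. Δ = (V_up−V_dn)/(S_up−S_dn) = (79.3500−39.7800)/(37.1982−21.6426) = 2.5438. V = [p*·79.3500 + (1−p*)·39.7800]/1.06 = 71.6124. B = V − Δ·S = -14.4094.
(3,1): S=58.1222. Δ = (V_up−V_dn)/(S_up−S_dn) = (66.4100−79.3500)/(63.9345−37.1982) = -0.4840. V = [p*·66.4100 + (1−p*)·79.3500]/1.06 = 63.7125. B = V − Δ·S = 91.8429.
(3,2): S=99.8976. Δ = (V_up−V_dn)/(S_up−S_dn) = (176.9000−66.4100)/(109.8874−63.9345) = 2.4044. V = [p*·176.9000 + (1−p*)·66.4100]/1.06 = 157.8228. B = V − Δ·S = -82.3728.
(3,3): S=171.6990. Δ = (V_up−V_dn)/(S_up−S_dn) = (135.5300−176.9000)/(188.8689−109.8874) = -0.5238. V = [p*·135.5300 + (1−p*)·176.9000]/1.06 = 131.2523. B = V − Δ·S = 221.1870.
(2,0): S=52.8384. Δ = (V_up−V_dn)/(S_up−S_dn) = (63.7125−71.6124)/(58.1222−33.8166) = -0.3250. V = [p*·63.7125 + (1−p*)·71.6124]/1.06 = 60.7542. B = V − Δ·S = 77.9279.
(2,1): S=90.8160. Δ = (V_up−V_dn)/(S_up−S_dn) = (157.8228−63.7125)/(99.8976−58.1222) = 2.2528. V = [p*·157.8228 + (1−p*)·63.7125]/1.06 = 141.1691. B = V − Δ·S = -63.4185.
(2,2): S=156.0900. Δ = (V_up−V_dn)/(S_up−S_dn) = (131.2523−157.8228)/(171.6990−99.8976) = -0.3701. V = [p*·131.2523 + (1−p*)·157.8228]/1.06 = 126.0026. B = V − Δ·S = 183.7646.
(1,0): S=82.5600. Δ = (V_up−V_dn)/(S_up−S_dn) = (141.1691−60.7542)/(90.8160−52.8384) = 2.1174. V = [p*·141.1691 + (1−p*)·60.7542]/1.06 = 126.5816. B = V − Δ·S = -48.2335.
(1,1): S=141.9000. Δ = (V_up−V_dn)/(S_up−S_dn) = (126.0026−141.1691)/(156.0900−90.8160) = -0.2324. V = [p*·126.0026 + (1−p*)·141.1691]/1.06 = 120.1145. B = V − Δ·S = 153.0853.
(0,0): S=129.0000. Δ = (V_up−V_dn)/(S_up−S_dn) = (120.1145−126.5816)/(141.9000−82.5600) = -0.1090. V = [p*·120.1145 + (1−p*)·126.5816]/1.06 = 113.8461. B = V − Δ·S = 127.9050.
Root portfolio cost Δ·129+B reproduces V0=113.8461.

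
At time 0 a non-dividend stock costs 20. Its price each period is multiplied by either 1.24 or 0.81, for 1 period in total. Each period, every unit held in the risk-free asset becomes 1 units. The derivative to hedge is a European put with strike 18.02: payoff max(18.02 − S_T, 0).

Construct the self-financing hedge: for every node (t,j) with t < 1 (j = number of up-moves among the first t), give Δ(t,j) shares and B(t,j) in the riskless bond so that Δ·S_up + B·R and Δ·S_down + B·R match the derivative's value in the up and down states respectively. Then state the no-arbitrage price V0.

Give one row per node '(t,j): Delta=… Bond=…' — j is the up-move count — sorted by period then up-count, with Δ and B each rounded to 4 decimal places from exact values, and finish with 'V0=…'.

(0,0): Delta=-0.2116 Bond=5.2484
V0=1.0158

The replicating-portfolio and risk-neutral prices coincide; use p* = (1−0.81)/(1.24−0.81) = 0.4419 for the latter.
Terminal values V(1,·): V(1,0)=1.8200, V(1,1)=0.0000
  t=0,j=0: stock 20.0000 → up 24.8000 (V=0.0000), down 16.2000 (V=1.8200). Price 1.0158; hedge Δ=-0.2116, bond B=5.2484.
Check: Δ(0,0)·S0 + B(0,0) = 1.0158 = V0.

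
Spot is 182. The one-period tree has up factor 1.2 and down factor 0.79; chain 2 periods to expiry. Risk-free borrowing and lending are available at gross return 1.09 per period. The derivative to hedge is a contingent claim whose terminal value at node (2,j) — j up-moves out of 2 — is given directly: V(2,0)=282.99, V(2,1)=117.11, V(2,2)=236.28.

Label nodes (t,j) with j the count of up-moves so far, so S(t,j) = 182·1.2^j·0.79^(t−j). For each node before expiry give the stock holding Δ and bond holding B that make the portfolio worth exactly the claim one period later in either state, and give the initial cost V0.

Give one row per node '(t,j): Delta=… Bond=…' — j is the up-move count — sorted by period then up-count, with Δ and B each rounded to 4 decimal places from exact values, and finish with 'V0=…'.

(0,0): Delta=0.5249 Bond=66.7889
(1,0): Delta=-2.8139 Bond=552.8554
(1,1): Delta=1.3309 Bond=-103.2204
V0=162.3208

Since d<R<u, set p* = (R−d)/(u−d) = 0.7317; price each node as the discounted p*-expectation of its children.
Terminal payoffs: V(2,0)=282.9900, V(2,1)=117.1100, V(2,2)=236.2800
  t=1,j=0: stock 143.7800 → up 172.5360 (V=117.1100), down 113.5862 (V=282.9900). Price 148.2701; hedge Δ=-2.8139, bond B=552.8554.
  t=1,j=1: stock 218.4000 → up 262.0800 (V=236.2800), down 172.5360 (V=117.1100). Price 187.4381; hedge Δ=1.3309, bond B=-103.2204.
  t=0,j=0: stock 182.0000 → up 218.4000 (V=187.4381), down 143.7800 (V=148.2701). Price 162.3208; hedge Δ=0.5249, bond B=66.7889.
Root portfolio cost Δ·182+B reproduces V0=162.3208.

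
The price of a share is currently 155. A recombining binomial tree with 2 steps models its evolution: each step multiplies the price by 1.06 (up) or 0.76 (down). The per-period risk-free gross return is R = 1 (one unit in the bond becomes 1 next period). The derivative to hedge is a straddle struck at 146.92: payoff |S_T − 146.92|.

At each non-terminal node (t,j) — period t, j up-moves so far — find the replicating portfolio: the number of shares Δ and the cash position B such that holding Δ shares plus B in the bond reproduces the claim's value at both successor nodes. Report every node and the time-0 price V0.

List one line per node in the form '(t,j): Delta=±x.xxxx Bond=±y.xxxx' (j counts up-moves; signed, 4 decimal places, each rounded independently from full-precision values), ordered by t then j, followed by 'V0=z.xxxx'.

(0,0): Delta=-0.0628 Bond=36.5153
(1,0): Delta=-1.0000 Bond=146.9200
(1,1): Delta=0.1052 Bond=8.9141
V0=26.7846

Since d<R<u, set p* = (R−d)/(u−d) = 0.8000; price each node as the discounted p*-expectation of its children.
Terminal values V(2,·): V(2,0)=57.3920, V(2,1)=22.0520, V(2,2)=27.2380
  t=1,j=0: stock 117.8000 → up 124.8680 (V=22.0520), down 89.5280 (V=57.3920). Price 29.1200; hedge Δ=-1.0000, bond B=146.9200.
  t=1,j=1: stock 164.3000 → up 174.1580 (V=27.2380), down 124.8680 (V=22.0520). Price 26.2008; hedge Δ=0.1052, bond B=8.9141.
  t=0,j=0: stock 155.0000 → up 164.3000 (V=26.2008), down 117.8000 (V=29.1200). Price 26.7846; hedge Δ=-0.0628, bond B=36.5153.
Each (Δ,B) replicates both successor values, so the strategy is self-financing and V0 is arbitrage-free.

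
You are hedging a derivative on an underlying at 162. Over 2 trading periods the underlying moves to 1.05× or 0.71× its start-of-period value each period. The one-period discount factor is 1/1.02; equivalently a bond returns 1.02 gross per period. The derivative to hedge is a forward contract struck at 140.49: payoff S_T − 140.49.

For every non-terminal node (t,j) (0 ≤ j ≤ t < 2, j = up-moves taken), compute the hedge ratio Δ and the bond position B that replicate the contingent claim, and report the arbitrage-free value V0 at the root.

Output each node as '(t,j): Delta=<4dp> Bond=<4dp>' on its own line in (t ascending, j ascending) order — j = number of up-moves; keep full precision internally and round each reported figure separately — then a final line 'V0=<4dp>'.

(0,0): Delta=1.0000 Bond=-135.0346
(1,0): Delta=1.0000 Bond=-137.7353
(1,1): Delta=1.0000 Bond=-137.7353
V0=26.9654

Risk-neutral probability p* = (R−d)/(u−d) = (1.02−0.71)/(1.05−0.71) = 0.9118.
Terminal payoffs: V(2,0)=-58.8258, V(2,1)=-19.7190, V(2,2)=38.1150
  t=1,j=0: stock 115.0200 → up 120.7710 (V=-19.7190), down 81.6642 (V=-58.8258). Price -22.7153; hedge Δ=1.0000, bond B=-137.7353.
  t=1,j=1: stock 170.1000 → up 178.6050 (V=38.1150), down 120.7710 (V=-19.7190). Price 32.3647; hedge Δ=1.0000, bond B=-137.7353.
  t=0,j=0: stock 162.0000 → up 170.1000 (V=32.3647), down 115.0200 (V=-22.7153). Price 26.9654; hedge Δ=1.0000, bond B=-135.0346.
Self-financing check: at every node Δ·S+B equals the discounted successor values.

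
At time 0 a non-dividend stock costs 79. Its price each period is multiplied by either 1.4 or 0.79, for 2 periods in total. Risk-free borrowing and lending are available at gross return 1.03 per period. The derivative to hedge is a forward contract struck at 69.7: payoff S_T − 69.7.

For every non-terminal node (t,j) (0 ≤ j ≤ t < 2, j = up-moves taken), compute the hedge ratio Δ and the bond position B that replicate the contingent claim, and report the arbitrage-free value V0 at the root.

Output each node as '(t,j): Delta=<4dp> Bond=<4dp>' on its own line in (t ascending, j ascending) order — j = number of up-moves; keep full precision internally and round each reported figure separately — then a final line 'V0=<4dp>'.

Since d<R<u, set p* = (R−d)/(u−d) = 0.3934; price each node as the discounted p*-expectation of its children.
Terminal values V(2,·): V(2,0)=-20.3961, V(2,1)=17.6740, V(2,2)=85.1400
  t=1,j=0: stock 62.4100 → up 87.3740 (V=17.6740), down 49.3039 (V=-20.3961). Price -5.2599; hedge Δ=1.0000, bond B=-67.6699.
  t=1,j=1: stock 110.6000 → up 154.8400 (V=85.1400), down 87.3740 (V=17.6740). Price 42.9301; hedge Δ=1.0000, bond B=-67.6699.
  t=0,j=0: stock 79.0000 → up 110.6000 (V=42.9301), down 62.4100 (V=-5.2599). Price 13.3011; hedge Δ=1.0000, bond B=-65.6989.
The time-0 hedge costs 13.3011, which is the no-arbitrage price.

(0,0): Delta=1.0000 Bond=-65.6989
(1,0): Delta=1.0000 Bond=-67.6699
(1,1): Delta=1.0000 Bond=-67.6699
V0=13.3011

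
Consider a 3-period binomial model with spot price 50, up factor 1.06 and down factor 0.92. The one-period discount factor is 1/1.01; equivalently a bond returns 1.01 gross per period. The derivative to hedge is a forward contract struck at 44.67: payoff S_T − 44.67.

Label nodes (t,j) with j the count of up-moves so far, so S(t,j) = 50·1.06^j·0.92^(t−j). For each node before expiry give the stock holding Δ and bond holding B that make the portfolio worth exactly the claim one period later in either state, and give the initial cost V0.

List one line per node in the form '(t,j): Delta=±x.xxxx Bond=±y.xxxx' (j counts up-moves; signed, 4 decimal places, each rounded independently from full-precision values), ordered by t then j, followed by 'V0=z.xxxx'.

(0,0): Delta=1.0000 Bond=-43.3563
(1,0): Delta=1.0000 Bond=-43.7898
(1,1): Delta=1.0000 Bond=-43.7898
(2,0): Delta=1.0000 Bond=-44.2277
(2,1): Delta=1.0000 Bond=-44.2277
(2,2): Delta=1.0000 Bond=-44.2277
V0=6.6437

The replicating-portfolio and risk-neutral prices coincide; use p* = (1.01−0.92)/(1.06−0.92) = 0.6429 for the latter.
At expiry t=3: V(3,0)=-5.7356, V(3,1)=0.1892, V(3,2)=7.0156, V(3,3)=14.8808
Node (2,0) S=42.3200: V=(p*·0.1892+(1−p*)·-5.7356)/1.01=-1.9077; Δ=(0.1892−-5.7356)/(44.8592−38.9344)=1.0000; B=V−Δ·S=-44.2277
Node (2,1) S=48.7600: V=(p*·7.0156+(1−p*)·0.1892)/1.01=4.5323; Δ=(7.0156−0.1892)/(51.6856−44.8592)=1.0000; B=V−Δ·S=-44.2277
Node (2,2) S=56.1800: V=(p*·14.8808+(1−p*)·7.0156)/1.01=11.9523; Δ=(14.8808−7.0156)/(59.5508−51.6856)=1.0000; B=V−Δ·S=-44.2277
Node (1,0) S=46.0000: V=(p*·4.5323+(1−p*)·-1.9077)/1.01=2.2102; Δ=(4.5323−-1.9077)/(48.7600−42.3200)=1.0000; B=V−Δ·S=-43.7898
Node (1,1) S=53.0000: V=(p*·11.9523+(1−p*)·4.5323)/1.01=9.2102; Δ=(11.9523−4.5323)/(56.1800−48.7600)=1.0000; B=V−Δ·S=-43.7898
Node (0,0) S=50.0000: V=(p*·9.2102+(1−p*)·2.2102)/1.01=6.6437; Δ=(9.2102−2.2102)/(53.0000−46.0000)=1.0000; B=V−Δ·S=-43.3563
Check: Δ(0,0)·S0 + B(0,0) = 6.6437 = V0.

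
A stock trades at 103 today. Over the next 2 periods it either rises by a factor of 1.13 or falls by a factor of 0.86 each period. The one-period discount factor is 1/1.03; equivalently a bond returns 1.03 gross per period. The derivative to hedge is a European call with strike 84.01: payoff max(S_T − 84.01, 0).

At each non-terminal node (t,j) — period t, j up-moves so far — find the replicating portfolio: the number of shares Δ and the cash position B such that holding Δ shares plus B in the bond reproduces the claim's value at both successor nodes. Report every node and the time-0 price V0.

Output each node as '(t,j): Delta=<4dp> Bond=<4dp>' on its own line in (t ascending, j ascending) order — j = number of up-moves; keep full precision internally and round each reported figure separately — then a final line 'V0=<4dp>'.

The replicating-portfolio and risk-neutral prices coincide; use p* = (1.03−0.86)/(1.13−0.86) = 0.6296 for the latter.
Payoff layer (t=2): V(2,0)=0.0000, V(2,1)=16.0854, V(2,2)=47.5107
(1,0): S=88.5800. Δ = (V_up−V_dn)/(S_up−S_dn) = (16.0854−0.0000)/(100.0954−76.1788) = 0.6726. V = [p*·16.0854 + (1−p*)·0.0000]/1.03 = 9.8329. B = V − Δ·S = -49.7427.
(1,1): S=116.3900. Δ = (V_up−V_dn)/(S_up−S_dn) = (47.5107−16.0854)/(131.5207−100.0954) = 1.0000. V = [p*·47.5107 + (1−p*)·16.0854]/1.03 = 34.8269. B = V − Δ·S = -81.5631.
(0,0): S=103.0000. Δ = (V_up−V_dn)/(S_up−S_dn) = (34.8269−9.8329)/(116.3900−88.5800) = 0.8987. V = [p*·34.8269 + (1−p*)·9.8329]/1.03 = 24.8251. B = V − Δ·S = -67.7454.
Self-financing check: at every node Δ·S+B equals the discounted successor values.

(0,0): Delta=0.8987 Bond=-67.7454
(1,0): Delta=0.6726 Bond=-49.7427
(1,1): Delta=1.0000 Bond=-81.5631
V0=24.8251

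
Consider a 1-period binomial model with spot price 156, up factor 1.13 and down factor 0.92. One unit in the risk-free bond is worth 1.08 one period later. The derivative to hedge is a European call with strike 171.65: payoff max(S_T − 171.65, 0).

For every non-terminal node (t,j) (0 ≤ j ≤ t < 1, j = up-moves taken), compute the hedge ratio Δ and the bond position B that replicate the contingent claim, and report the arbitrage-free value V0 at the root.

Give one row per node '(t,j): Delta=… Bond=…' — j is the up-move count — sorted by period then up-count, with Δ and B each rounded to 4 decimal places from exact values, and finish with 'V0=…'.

(0,0): Delta=0.1413 Bond=-18.7813
V0=3.2663

Under the risk-neutral measure, an up-move has probability p* = (R−d)/(u−d) = 0.7619 and values discount at R = 1.08.
At expiry t=1: V(1,0)=0.0000, V(1,1)=4.6300
Node (0,0) S=156.0000: V=(p*·4.6300+(1−p*)·0.0000)/1.08=3.2663; Δ=(4.6300−0.0000)/(176.2800−143.5200)=0.1413; B=V−Δ·S=-18.7813
The time-0 hedge costs 3.2663, which is the no-arbitrage price.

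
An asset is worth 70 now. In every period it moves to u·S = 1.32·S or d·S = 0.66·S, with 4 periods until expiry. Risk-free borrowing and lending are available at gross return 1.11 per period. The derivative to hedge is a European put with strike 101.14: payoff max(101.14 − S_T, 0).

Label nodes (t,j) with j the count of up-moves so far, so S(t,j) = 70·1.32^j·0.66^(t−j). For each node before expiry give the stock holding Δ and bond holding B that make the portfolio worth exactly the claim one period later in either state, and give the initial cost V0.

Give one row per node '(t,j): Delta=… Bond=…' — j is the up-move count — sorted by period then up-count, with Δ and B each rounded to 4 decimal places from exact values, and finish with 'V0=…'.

(0,0): Delta=-0.4310 Bond=44.0106
(1,0): Delta=-0.9367 Bond=72.2128
(1,1): Delta=-0.3130 Bond=37.9500
(2,0): Delta=-1.0000 Bond=82.0875
(2,1): Delta=-0.9219 Bond=79.2550
(2,2): Delta=-0.1710 Bond=24.7969
(3,0): Delta=-1.0000 Bond=91.1171
(3,1): Delta=-1.0000 Bond=91.1171
(3,2): Delta=-0.9037 Bond=86.5058
(3,3): Delta=0.0000 Bond=0.0000
V0=13.8397

Under the risk-neutral measure, an up-move has probability p* = (R−d)/(u−d) = 0.6818 and values discount at R = 1.11.
Terminal values V(4,·): V(4,0)=87.8577, V(4,1)=74.5754, V(4,2)=48.0107, V(4,3)=0.0000, V(4,4)=0.0000
Node (3,0) S=20.1247: V=(p*·74.5754+(1−p*)·87.8577)/1.11=70.9924; Δ=(74.5754−87.8577)/(26.5646−13.2823)=-1.0000; B=V−Δ·S=91.1171
Node (3,1) S=40.2494: V=(p*·48.0107+(1−p*)·74.5754)/1.11=50.8677; Δ=(48.0107−74.5754)/(53.1293−26.5646)=-1.0000; B=V−Δ·S=91.1171
Node (3,2) S=80.4989: V=(p*·0.0000+(1−p*)·48.0107)/1.11=13.7623; Δ=(0.0000−48.0107)/(106.2585−53.1293)=-0.9037; B=V−Δ·S=86.5058
Node (3,3) S=160.9978: V=(p*·0.0000+(1−p*)·0.0000)/1.11=0.0000; Δ=(0.0000−0.0000)/(212.5170−106.2585)=0.0000; B=V−Δ·S=0.0000
Node (2,0) S=30.4920: V=(p*·50.8677+(1−p*)·70.9924)/1.11=51.5955; Δ=(50.8677−70.9924)/(40.2494−20.1247)=-1.0000; B=V−Δ·S=82.0875
Node (2,1) S=60.9840: V=(p*·13.7623+(1−p*)·50.8677)/1.11=23.0347; Δ=(13.7623−50.8677)/(80.4989−40.2494)=-0.9219; B=V−Δ·S=79.2550
Node (2,2) S=121.9680: V=(p*·0.0000+(1−p*)·13.7623)/1.11=3.9450; Δ=(0.0000−13.7623)/(160.9978−80.4989)=-0.1710; B=V−Δ·S=24.7969
Node (1,0) S=46.2000: V=(p*·23.0347+(1−p*)·51.5955)/1.11=28.9390; Δ=(23.0347−51.5955)/(60.9840−30.4920)=-0.9367; B=V−Δ·S=72.2128
Node (1,1) S=92.4000: V=(p*·3.9450+(1−p*)·23.0347)/1.11=9.0261; Δ=(3.9450−23.0347)/(121.9680−60.9840)=-0.3130; B=V−Δ·S=37.9500
Node (0,0) S=70.0000: V=(p*·9.0261+(1−p*)·28.9390)/1.11=13.8397; Δ=(9.0261−28.9390)/(92.4000−46.2000)=-0.4310; B=V−Δ·S=44.0106
Each (Δ,B) replicates both successor values, so the strategy is self-financing and V0 is arbitrage-free.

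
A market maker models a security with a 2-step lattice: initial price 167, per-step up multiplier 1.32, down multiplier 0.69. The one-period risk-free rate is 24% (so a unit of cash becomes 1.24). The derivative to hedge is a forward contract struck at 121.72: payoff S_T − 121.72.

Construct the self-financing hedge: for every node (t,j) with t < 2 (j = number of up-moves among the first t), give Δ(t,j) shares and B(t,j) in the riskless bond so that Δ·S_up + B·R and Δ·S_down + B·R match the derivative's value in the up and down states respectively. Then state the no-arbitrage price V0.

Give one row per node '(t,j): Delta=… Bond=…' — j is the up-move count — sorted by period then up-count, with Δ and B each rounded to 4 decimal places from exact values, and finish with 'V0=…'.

Risk-neutral probability p* = (R−d)/(u−d) = (1.24−0.69)/(1.32−0.69) = 0.8730.
Terminal values V(2,·): V(2,0)=-42.2113, V(2,1)=30.3836, V(2,2)=169.2608
  t=1,j=0: stock 115.2300 → up 152.1036 (V=30.3836), down 79.5087 (V=-42.2113). Price 17.0687; hedge Δ=1.0000, bond B=-98.1613.
  t=1,j=1: stock 220.4400 → up 290.9808 (V=169.2608), down 152.1036 (V=30.3836). Price 122.2787; hedge Δ=1.0000, bond B=-98.1613.
  t=0,j=0: stock 167.0000 → up 220.4400 (V=122.2787), down 115.2300 (V=17.0687). Price 87.8377; hedge Δ=1.0000, bond B=-79.1623.
Check: Δ(0,0)·S0 + B(0,0) = 87.8377 = V0.

(0,0): Delta=1.0000 Bond=-79.1623
(1,0): Delta=1.0000 Bond=-98.1613
(1,1): Delta=1.0000 Bond=-98.1613
V0=87.8377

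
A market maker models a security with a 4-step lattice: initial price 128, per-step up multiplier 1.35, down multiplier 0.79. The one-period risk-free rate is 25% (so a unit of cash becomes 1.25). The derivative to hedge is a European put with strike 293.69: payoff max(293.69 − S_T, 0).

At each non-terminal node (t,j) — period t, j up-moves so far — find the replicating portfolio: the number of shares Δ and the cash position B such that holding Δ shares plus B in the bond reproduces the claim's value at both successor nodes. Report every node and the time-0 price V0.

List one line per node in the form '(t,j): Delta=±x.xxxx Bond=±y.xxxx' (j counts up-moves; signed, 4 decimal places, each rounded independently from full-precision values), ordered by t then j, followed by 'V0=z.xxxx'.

The replicating-portfolio and risk-neutral prices coincide; use p* = (1.25−0.79)/(1.35−0.79) = 0.8214 for the latter.
Payoff layer (t=4): V(4,0)=243.8339, V(4,1)=208.4929, V(4,2)=148.1000, V(4,3)=44.8969, V(4,4)=0.0000
(3,0): S=63.1090. Δ = (V_up−V_dn)/(S_up−S_dn) = (208.4929−243.8339)/(85.1971−49.8561) = -1.0000. V = [p*·208.4929 + (1−p*)·243.8339]/1.25 = 171.8430. B = V − Δ·S = 234.9520.
(3,1): S=107.8445. Δ = (V_up−V_dn)/(S_up−S_dn) = (148.1000−208.4929)/(145.5900−85.1971) = -1.0000. V = [p*·148.1000 + (1−p*)·208.4929]/1.25 = 127.1075. B = V − Δ·S = 234.9520.
(3,2): S=184.2912. Δ = (V_up−V_dn)/(S_up−S_dn) = (44.8969−148.1000)/(248.7931−145.5900) = -1.0000. V = [p*·44.8969 + (1−p*)·148.1000]/1.25 = 50.6608. B = V − Δ·S = 234.9520.
(3,3): S=314.9280. Δ = (V_up−V_dn)/(S_up−S_dn) = (0.0000−44.8969)/(425.1528−248.7931) = -0.2546. V = [p*·0.0000 + (1−p*)·44.8969]/1.25 = 6.4138. B = V − Δ·S = 86.5868.
(2,0): S=79.8848. Δ = (V_up−V_dn)/(S_up−S_dn) = (127.1075−171.8430)/(107.8445−63.1090) = -1.0000. V = [p*·127.1075 + (1−p*)·171.8430]/1.25 = 108.0768. B = V − Δ·S = 187.9616.
(2,1): S=136.5120. Δ = (V_up−V_dn)/(S_up−S_dn) = (50.6608−127.1075)/(184.2912−107.8445) = -1.0000. V = [p*·50.6608 + (1−p*)·127.1075]/1.25 = 51.4496. B = V − Δ·S = 187.9616.
(2,2): S=233.2800. Δ = (V_up−V_dn)/(S_up−S_dn) = (6.4138−50.6608)/(314.9280−184.2912) = -0.3387. V = [p*·6.4138 + (1−p*)·50.6608]/1.25 = 11.4521. B = V − Δ·S = 90.4645.
(1,0): S=101.1200. Δ = (V_up−V_dn)/(S_up−S_dn) = (51.4496−108.0768)/(136.5120−79.8848) = -1.0000. V = [p*·51.4496 + (1−p*)·108.0768]/1.25 = 49.2493. B = V − Δ·S = 150.3693.
(1,1): S=172.8000. Δ = (V_up−V_dn)/(S_up−S_dn) = (11.4521−51.4496)/(233.2800−136.5120) = -0.4133. V = [p*·11.4521 + (1−p*)·51.4496]/1.25 = 14.8756. B = V − Δ·S = 86.2998.
(0,0): S=128.0000. Δ = (V_up−V_dn)/(S_up−S_dn) = (14.8756−49.2493)/(172.8000−101.1200) = -0.4795. V = [p*·14.8756 + (1−p*)·49.2493]/1.25 = 16.8110. B = V − Δ·S = 78.1926.
Check: Δ(0,0)·S0 + B(0,0) = 16.8110 = V0.

(0,0): Delta=-0.4795 Bond=78.1926
(1,0): Delta=-1.0000 Bond=150.3693
(1,1): Delta=-0.4133 Bond=86.2998
(2,0): Delta=-1.0000 Bond=187.9616
(2,1): Delta=-1.0000 Bond=187.9616
(2,2): Delta=-0.3387 Bond=90.4645
(3,0): Delta=-1.0000 Bond=234.9520
(3,1): Delta=-1.0000 Bond=234.9520
(3,2): Delta=-1.0000 Bond=234.9520
(3,3): Delta=-0.2546 Bond=86.5868
V0=16.8110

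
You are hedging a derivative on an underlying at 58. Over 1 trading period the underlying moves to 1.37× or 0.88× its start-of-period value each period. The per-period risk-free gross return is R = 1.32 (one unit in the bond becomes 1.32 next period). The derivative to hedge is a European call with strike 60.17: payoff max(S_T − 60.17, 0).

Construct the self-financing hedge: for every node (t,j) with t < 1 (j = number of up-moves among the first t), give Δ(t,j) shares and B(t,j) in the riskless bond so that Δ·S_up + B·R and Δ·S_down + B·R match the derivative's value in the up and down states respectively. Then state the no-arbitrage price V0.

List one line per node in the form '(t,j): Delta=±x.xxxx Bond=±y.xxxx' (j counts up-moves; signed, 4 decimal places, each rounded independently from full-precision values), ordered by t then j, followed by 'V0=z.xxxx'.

(0,0): Delta=0.6787 Bond=-26.2449
V0=13.1224

Since d<R<u, set p* = (R−d)/(u−d) = 0.8980; price each node as the discounted p*-expectation of its children.
Terminal payoffs: V(1,0)=0.0000, V(1,1)=19.2900
Node (0,0) S=58.0000: V=(p*·19.2900+(1−p*)·0.0000)/1.32=13.1224; Δ=(19.2900−0.0000)/(79.4600−51.0400)=0.6787; B=V−Δ·S=-26.2449
Root portfolio cost Δ·58+B reproduces V0=13.1224.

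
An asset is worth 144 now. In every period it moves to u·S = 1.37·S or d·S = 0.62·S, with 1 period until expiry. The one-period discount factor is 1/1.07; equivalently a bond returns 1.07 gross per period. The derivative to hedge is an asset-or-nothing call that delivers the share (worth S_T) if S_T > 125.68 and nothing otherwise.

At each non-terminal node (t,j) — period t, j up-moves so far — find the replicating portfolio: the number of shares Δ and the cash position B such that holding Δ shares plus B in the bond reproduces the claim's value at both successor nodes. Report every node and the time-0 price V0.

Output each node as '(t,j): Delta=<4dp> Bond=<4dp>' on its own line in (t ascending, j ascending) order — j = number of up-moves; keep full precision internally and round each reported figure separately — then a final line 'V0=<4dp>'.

(0,0): Delta=1.8267 Bond=-152.4157
V0=110.6243

Risk-neutral probability p* = (R−d)/(u−d) = (1.07−0.62)/(1.37−0.62) = 0.6000.
At expiry t=1: V(1,0)=0.0000, V(1,1)=197.2800
(0,0): S=144.0000. Δ = (V_up−V_dn)/(S_up−S_dn) = (197.2800−0.0000)/(197.2800−89.2800) = 1.8267. V = [p*·197.2800 + (1−p*)·0.0000]/1.07 = 110.6243. B = V − Δ·S = -152.4157.
The time-0 hedge costs 110.6243, which is the no-arbitrage price.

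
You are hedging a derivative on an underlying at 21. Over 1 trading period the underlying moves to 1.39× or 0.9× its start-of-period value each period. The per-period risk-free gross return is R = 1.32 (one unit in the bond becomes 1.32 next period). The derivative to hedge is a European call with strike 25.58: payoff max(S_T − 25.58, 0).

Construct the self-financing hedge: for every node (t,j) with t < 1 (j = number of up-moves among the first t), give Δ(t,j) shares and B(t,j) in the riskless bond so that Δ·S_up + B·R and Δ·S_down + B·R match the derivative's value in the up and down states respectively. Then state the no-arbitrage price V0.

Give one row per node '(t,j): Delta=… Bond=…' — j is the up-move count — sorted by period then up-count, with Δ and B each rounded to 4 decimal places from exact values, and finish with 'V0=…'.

Since d<R<u, set p* = (R−d)/(u−d) = 0.8571; price each node as the discounted p*-expectation of its children.
Terminal values V(1,·): V(1,0)=0.0000, V(1,1)=3.6100
  t=0,j=0: stock 21.0000 → up 29.1900 (V=3.6100), down 18.9000 (V=0.0000). Price 2.3442; hedge Δ=0.3508, bond B=-5.0232.
The time-0 hedge costs 2.3442, which is the no-arbitrage price.

(0,0): Delta=0.3508 Bond=-5.0232
V0=2.3442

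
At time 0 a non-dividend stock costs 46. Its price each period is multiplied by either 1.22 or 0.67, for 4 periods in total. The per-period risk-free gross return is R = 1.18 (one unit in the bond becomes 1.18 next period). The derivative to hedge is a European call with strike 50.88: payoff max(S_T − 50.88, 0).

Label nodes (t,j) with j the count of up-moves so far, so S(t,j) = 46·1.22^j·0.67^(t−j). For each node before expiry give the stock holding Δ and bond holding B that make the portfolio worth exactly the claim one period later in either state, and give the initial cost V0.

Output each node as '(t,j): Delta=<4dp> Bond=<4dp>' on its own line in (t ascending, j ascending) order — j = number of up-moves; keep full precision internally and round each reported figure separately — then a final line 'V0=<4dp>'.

Under the risk-neutral measure, an up-move has probability p* = (R−d)/(u−d) = 0.9273 and values discount at R = 1.18.
At expiry t=4: V(4,0)=0.0000, V(4,1)=0.0000, V(4,2)=0.0000, V(4,3)=5.0844, V(4,4)=51.0254
Node (3,0) S=13.8351: V=(p*·0.0000+(1−p*)·0.0000)/1.18=0.0000; Δ=(0.0000−0.0000)/(16.8788−9.2695)=0.0000; B=V−Δ·S=0.0000
Node (3,1) S=25.1923: V=(p*·0.0000+(1−p*)·0.0000)/1.18=0.0000; Δ=(0.0000−0.0000)/(30.7346−16.8788)=0.0000; B=V−Δ·S=0.0000
Node (3,2) S=45.8725: V=(p*·5.0844+(1−p*)·0.0000)/1.18=3.9955; Δ=(5.0844−0.0000)/(55.9644−30.7346)=0.2015; B=V−Δ·S=-5.2490
Node (3,3) S=83.5290: V=(p*·51.0254+(1−p*)·5.0844)/1.18=40.4104; Δ=(51.0254−5.0844)/(101.9054−55.9644)=1.0000; B=V−Δ·S=-43.1186
Node (2,0) S=20.6494: V=(p*·0.0000+(1−p*)·0.0000)/1.18=0.0000; Δ=(0.0000−0.0000)/(25.1923−13.8351)=0.0000; B=V−Δ·S=0.0000
Node (2,1) S=37.6004: V=(p*·3.9955+(1−p*)·0.0000)/1.18=3.1397; Δ=(3.9955−0.0000)/(45.8725−25.1923)=0.1932; B=V−Δ·S=-4.1248
Node (2,2) S=68.4664: V=(p*·40.4104+(1−p*)·3.9955)/1.18=32.0017; Δ=(40.4104−3.9955)/(83.5290−45.8725)=0.9670; B=V−Δ·S=-34.2072
Node (1,0) S=30.8200: V=(p*·3.1397+(1−p*)·0.0000)/1.18=2.4673; Δ=(3.1397−0.0000)/(37.6004−20.6494)=0.1852; B=V−Δ·S=-3.2413
Node (1,1) S=56.1200: V=(p*·32.0017+(1−p*)·3.1397)/1.18=25.3412; Δ=(32.0017−3.1397)/(68.4664−37.6004)=0.9351; B=V−Δ·S=-27.1351
Node (0,0) S=46.0000: V=(p*·25.3412+(1−p*)·2.4673)/1.18=20.0658; Δ=(25.3412−2.4673)/(56.1200−30.8200)=0.9041; B=V−Δ·S=-21.5232
Root portfolio cost Δ·46+B reproduces V0=20.0658.

(0,0): Delta=0.9041 Bond=-21.5232
(1,0): Delta=0.1852 Bond=-3.2413
(1,1): Delta=0.9351 Bond=-27.1351
(2,0): Delta=0.0000 Bond=0.0000
(2,1): Delta=0.1932 Bond=-4.1248
(2,2): Delta=0.9670 Bond=-34.2072
(3,0): Delta=0.0000 Bond=0.0000
(3,1): Delta=0.0000 Bond=0.0000
(3,2): Delta=0.2015 Bond=-5.2490
(3,3): Delta=1.0000 Bond=-43.1186
V0=20.0658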